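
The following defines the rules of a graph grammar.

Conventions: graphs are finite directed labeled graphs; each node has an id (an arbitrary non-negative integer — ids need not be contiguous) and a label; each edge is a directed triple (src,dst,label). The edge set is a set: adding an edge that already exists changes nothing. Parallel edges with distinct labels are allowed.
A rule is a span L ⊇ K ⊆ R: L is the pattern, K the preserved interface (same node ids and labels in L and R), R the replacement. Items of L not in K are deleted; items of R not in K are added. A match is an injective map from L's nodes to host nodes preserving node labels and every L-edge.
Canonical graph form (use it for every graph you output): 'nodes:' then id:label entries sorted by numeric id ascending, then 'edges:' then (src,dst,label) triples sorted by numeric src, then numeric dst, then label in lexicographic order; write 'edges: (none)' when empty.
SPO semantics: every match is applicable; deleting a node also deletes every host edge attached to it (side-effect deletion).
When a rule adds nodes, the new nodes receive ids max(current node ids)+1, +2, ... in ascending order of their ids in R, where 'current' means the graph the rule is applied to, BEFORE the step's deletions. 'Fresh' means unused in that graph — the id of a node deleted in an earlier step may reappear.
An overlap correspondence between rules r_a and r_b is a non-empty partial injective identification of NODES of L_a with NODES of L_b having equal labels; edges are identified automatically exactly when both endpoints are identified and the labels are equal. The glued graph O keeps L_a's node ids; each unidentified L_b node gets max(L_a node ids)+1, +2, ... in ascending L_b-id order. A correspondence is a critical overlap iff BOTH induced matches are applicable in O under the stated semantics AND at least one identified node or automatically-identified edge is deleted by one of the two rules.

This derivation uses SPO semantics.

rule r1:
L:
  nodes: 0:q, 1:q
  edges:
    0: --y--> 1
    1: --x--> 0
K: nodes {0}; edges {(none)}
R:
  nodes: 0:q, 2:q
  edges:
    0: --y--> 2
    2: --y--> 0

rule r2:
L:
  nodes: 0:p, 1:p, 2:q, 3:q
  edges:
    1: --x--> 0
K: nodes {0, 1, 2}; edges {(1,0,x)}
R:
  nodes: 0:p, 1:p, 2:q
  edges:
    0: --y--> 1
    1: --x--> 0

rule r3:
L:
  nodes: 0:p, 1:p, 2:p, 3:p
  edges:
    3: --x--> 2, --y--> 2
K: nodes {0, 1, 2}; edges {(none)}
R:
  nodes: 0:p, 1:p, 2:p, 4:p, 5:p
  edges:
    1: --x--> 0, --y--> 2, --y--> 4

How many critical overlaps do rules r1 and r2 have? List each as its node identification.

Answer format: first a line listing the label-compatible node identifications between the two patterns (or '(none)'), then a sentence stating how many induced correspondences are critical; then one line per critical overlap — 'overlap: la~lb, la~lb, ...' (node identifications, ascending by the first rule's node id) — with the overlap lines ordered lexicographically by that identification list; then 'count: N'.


label-compatible node identifications between L(r1) and L(r2): 0~2, 0~3, 1~2, 1~3
5 of the induced correspondences are critical overlaps of r1 and r2.
overlap: 0~2, 1~3
overlap: 0~3
overlap: 0~3, 1~2
overlap: 1~2
overlap: 1~3
count: 5


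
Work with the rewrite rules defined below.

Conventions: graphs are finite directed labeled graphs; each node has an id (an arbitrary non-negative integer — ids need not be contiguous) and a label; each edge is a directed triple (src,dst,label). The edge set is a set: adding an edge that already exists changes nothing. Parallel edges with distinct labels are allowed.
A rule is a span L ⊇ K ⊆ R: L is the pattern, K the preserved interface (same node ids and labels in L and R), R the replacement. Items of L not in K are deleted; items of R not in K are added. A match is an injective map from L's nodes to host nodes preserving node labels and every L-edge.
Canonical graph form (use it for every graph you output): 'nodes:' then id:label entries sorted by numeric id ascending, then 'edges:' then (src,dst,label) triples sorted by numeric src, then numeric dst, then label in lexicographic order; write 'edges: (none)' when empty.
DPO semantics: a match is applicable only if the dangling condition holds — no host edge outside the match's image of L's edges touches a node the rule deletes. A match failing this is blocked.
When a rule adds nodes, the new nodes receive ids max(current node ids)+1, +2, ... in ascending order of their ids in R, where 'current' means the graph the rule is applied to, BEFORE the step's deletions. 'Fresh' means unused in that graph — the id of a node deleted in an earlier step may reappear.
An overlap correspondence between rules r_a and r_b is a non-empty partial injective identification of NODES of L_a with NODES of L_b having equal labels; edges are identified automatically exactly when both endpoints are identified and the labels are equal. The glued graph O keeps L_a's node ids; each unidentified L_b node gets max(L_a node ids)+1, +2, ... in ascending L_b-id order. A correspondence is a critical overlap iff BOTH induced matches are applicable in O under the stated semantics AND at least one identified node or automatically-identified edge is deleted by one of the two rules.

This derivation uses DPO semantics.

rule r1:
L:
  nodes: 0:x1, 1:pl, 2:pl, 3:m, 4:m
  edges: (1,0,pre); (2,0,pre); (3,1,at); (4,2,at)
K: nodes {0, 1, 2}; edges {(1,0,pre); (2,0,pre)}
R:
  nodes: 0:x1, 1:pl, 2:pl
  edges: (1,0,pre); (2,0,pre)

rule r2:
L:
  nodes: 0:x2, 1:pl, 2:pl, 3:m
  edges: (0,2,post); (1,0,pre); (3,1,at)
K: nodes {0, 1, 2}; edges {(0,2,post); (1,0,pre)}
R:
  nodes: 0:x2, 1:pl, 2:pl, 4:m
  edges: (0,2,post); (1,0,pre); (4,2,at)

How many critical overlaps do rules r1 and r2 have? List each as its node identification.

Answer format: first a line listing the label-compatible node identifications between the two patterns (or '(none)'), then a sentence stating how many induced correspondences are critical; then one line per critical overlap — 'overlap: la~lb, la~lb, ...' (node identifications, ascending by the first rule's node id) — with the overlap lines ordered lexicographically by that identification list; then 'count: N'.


label-compatible node identifications between L(r1) and L(r2): 1~1, 1~2, 2~1, 2~2, 3~3, 4~3
4 of the induced correspondences are critical overlaps of r1 and r2.
overlap: 1~1, 2~2, 3~3
overlap: 1~1, 3~3
overlap: 1~2, 2~1, 4~3
overlap: 2~1, 4~3
count: 4


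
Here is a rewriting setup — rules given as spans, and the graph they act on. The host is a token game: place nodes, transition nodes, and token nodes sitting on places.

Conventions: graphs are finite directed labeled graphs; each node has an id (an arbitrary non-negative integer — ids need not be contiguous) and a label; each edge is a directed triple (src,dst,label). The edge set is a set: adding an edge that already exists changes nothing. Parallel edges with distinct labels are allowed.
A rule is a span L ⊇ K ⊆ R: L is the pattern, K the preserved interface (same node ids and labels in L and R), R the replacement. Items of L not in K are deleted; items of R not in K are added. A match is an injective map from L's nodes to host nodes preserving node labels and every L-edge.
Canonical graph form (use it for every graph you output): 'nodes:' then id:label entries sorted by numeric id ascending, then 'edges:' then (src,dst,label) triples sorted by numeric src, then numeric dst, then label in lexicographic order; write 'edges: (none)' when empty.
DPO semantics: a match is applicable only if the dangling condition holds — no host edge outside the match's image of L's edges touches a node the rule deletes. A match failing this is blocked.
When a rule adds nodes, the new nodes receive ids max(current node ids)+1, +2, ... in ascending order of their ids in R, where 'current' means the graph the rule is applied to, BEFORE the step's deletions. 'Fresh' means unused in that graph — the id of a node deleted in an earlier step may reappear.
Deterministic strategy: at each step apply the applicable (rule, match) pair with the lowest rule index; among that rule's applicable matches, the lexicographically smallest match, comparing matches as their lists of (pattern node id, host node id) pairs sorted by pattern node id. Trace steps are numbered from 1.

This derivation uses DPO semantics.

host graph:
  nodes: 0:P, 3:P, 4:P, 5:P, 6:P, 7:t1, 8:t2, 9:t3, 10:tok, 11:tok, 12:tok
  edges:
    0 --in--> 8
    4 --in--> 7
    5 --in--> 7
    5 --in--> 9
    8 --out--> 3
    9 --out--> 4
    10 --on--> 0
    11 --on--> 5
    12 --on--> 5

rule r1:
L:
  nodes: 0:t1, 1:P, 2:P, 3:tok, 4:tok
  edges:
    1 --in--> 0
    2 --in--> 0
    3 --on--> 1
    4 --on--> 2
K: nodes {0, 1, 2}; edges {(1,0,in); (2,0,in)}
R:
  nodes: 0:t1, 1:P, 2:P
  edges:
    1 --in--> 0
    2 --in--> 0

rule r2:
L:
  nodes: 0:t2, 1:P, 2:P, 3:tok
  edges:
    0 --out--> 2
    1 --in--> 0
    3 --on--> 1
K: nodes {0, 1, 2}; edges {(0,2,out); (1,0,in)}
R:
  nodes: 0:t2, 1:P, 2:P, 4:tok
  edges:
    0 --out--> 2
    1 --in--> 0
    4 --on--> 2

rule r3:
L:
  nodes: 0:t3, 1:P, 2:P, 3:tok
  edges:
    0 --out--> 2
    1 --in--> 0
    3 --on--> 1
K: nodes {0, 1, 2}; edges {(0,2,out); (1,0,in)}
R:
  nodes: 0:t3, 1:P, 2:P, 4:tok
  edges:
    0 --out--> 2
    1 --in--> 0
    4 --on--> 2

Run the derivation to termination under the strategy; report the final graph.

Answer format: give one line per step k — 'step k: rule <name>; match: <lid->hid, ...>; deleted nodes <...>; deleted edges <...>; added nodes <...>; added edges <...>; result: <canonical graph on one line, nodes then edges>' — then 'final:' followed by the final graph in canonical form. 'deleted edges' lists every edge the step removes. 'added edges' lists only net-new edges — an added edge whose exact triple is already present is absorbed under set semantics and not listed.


step 1: rule r2; match: 0->8, 1->0, 2->3, 3->10; deleted nodes 10; deleted edges (10,0,on); added nodes 13; added edges (13,3,on); result: nodes: 0:P, 3:P, 4:P, 5:P, 6:P, 7:t1, 8:t2, 9:t3, 11:tok, 12:tok, 13:tok edges: (0,8,in); (4,7,in); (5,7,in); (5,9,in); (8,3,out); (9,4,out); (11,5,on); (12,5,on); (13,3,on)
step 2: rule r3; match: 0->9, 1->5, 2->4, 3->11; deleted nodes 11; deleted edges (11,5,on); added nodes 14; added edges (14,4,on); result: nodes: 0:P, 3:P, 4:P, 5:P, 6:P, 7:t1, 8:t2, 9:t3, 12:tok, 13:tok, 14:tok edges: (0,8,in); (4,7,in); (5,7,in); (5,9,in); (8,3,out); (9,4,out); (12,5,on); (13,3,on); (14,4,on)
step 3: rule r1; match: 0->7, 1->4, 2->5, 3->14, 4->12; deleted nodes 12, 14; deleted edges (12,5,on); (14,4,on); added nodes (none); added edges (none); result: nodes: 0:P, 3:P, 4:P, 5:P, 6:P, 7:t1, 8:t2, 9:t3, 13:tok edges: (0,8,in); (4,7,in); (5,7,in); (5,9,in); (8,3,out); (9,4,out); (13,3,on)
final:
nodes: 0:P, 3:P, 4:P, 5:P, 6:P, 7:t1, 8:t2, 9:t3, 13:tok
edges: (0,8,in); (4,7,in); (5,7,in); (5,9,in); (8,3,out); (9,4,out); (13,3,on)


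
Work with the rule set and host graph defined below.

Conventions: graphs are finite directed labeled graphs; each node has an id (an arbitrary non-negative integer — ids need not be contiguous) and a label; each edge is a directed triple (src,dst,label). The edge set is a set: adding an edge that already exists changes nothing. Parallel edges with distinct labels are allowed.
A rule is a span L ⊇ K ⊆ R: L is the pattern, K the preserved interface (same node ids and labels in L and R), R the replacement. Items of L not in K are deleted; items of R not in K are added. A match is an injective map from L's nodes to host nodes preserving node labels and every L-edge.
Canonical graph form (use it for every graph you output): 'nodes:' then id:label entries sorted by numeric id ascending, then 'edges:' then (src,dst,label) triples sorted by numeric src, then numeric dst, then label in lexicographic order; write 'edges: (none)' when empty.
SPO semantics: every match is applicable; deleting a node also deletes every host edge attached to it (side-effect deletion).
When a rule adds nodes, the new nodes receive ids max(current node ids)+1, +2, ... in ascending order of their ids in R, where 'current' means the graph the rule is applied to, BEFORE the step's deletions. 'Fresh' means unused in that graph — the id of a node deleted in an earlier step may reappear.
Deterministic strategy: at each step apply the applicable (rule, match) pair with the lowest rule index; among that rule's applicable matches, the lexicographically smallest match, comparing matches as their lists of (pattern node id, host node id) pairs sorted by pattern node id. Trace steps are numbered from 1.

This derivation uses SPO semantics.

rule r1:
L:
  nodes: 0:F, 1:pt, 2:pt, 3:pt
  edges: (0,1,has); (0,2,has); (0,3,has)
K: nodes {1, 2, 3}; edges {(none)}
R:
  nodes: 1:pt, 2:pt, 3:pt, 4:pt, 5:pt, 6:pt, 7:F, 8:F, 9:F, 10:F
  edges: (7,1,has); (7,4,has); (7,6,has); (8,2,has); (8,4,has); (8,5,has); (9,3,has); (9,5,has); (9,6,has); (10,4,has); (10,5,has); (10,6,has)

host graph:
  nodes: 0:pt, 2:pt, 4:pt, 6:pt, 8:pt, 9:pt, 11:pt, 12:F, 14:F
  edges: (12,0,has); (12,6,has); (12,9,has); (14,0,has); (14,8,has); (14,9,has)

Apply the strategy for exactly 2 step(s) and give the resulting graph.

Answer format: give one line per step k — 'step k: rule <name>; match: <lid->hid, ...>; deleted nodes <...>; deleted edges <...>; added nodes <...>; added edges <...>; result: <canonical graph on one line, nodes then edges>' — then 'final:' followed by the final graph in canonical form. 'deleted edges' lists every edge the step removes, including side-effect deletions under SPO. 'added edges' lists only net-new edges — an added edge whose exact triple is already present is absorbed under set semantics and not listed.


step 1: rule r1; match: 0->12, 1->0, 2->6, 3->9; deleted nodes 12; deleted edges (12,0,has); (12,6,has); (12,9,has); added nodes 15, 16, 17, 18, 19, 20, 21; added edges (18,0,has); (18,15,has); (18,17,has); (19,6,has); (19,15,has); (19,16,has); (20,9,has); (20,16,has); (20,17,has); (21,15,has); (21,16,has); (21,17,has); result: nodes: 0:pt, 2:pt, 4:pt, 6:pt, 8:pt, 9:pt, 11:pt, 14:F, 15:pt, 16:pt, 17:pt, 18:F, 19:F, 20:F, 21:F edges: (14,0,has); (14,8,has); (14,9,has); (18,0,has); (18,15,has); (18,17,has); (19,6,has); (19,15,has); (19,16,has); (20,9,has); (20,16,has); (20,17,has); (21,15,has); (21,16,has); (21,17,has)
step 2: rule r1; match: 0->14, 1->0, 2->8, 3->9; deleted nodes 14; deleted edges (14,0,has); (14,8,has); (14,9,has); added nodes 22, 23, 24, 25, 26, 27, 28; added edges (25,0,has); (25,22,has); (25,24,has); (26,8,has); (26,22,has); (26,23,has); (27,9,has); (27,23,has); (27,24,has); (28,22,has); (28,23,has); (28,24,has); result: nodes: 0:pt, 2:pt, 4:pt, 6:pt, 8:pt, 9:pt, 11:pt, 15:pt, 16:pt, 17:pt, 18:F, 19:F, 20:F, 21:F, 22:pt, 23:pt, 24:pt, 25:F, 26:F, 27:F, 28:F edges: (18,0,has); (18,15,has); (18,17,has); (19,6,has); (19,15,has); (19,16,has); (20,9,has); (20,16,has); (20,17,has); (21,15,has); (21,16,has); (21,17,has); (25,0,has); (25,22,has); (25,24,has); (26,8,has); (26,22,has); (26,23,has); (27,9,has); (27,23,has); (27,24,has); (28,22,has); (28,23,has); (28,24,has)
final:
nodes: 0:pt, 2:pt, 4:pt, 6:pt, 8:pt, 9:pt, 11:pt, 15:pt, 16:pt, 17:pt, 18:F, 19:F, 20:F, 21:F, 22:pt, 23:pt, 24:pt, 25:F, 26:F, 27:F, 28:F
edges: (18,0,has); (18,15,has); (18,17,has); (19,6,has); (19,15,has); (19,16,has); (20,9,has); (20,16,has); (20,17,has); (21,15,has); (21,16,has); (21,17,has); (25,0,has); (25,22,has); (25,24,has); (26,8,has); (26,22,has); (26,23,has); (27,9,has); (27,23,has); (27,24,has); (28,22,has); (28,23,has); (28,24,has)


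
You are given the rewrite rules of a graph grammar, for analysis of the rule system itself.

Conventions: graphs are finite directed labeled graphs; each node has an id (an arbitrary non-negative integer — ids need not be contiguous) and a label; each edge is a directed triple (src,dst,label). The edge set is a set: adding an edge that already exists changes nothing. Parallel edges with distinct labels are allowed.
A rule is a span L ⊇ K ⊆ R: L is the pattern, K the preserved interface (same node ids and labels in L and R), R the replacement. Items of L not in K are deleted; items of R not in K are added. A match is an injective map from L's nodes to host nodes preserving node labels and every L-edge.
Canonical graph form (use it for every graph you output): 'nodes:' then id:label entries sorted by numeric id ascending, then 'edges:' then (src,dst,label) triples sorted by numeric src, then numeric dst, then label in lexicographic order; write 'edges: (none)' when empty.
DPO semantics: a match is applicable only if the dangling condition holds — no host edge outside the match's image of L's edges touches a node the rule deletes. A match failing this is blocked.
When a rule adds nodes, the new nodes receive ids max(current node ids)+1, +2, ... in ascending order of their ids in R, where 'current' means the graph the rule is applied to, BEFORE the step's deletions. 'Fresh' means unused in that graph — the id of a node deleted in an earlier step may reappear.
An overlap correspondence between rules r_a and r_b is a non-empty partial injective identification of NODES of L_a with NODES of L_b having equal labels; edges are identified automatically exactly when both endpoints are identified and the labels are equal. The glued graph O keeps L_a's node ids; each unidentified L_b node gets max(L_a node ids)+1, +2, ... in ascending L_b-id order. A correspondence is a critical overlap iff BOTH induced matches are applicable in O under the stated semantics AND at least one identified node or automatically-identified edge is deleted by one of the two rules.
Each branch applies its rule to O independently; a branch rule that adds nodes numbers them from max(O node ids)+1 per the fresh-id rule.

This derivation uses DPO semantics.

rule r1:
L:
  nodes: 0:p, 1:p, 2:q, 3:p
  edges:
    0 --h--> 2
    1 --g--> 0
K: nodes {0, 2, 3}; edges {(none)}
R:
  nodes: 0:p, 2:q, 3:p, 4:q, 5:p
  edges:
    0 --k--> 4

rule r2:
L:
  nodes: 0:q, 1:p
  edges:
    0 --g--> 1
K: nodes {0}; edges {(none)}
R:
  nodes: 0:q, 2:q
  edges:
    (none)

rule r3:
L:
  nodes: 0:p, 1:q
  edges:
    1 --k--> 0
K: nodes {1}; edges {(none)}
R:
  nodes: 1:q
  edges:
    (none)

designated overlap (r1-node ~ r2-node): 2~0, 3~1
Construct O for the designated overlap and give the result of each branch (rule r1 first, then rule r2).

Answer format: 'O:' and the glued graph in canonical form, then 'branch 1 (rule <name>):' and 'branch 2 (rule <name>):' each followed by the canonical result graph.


O:
nodes: 0:p, 1:p, 2:q, 3:p
edges: (0,2,h); (1,0,g); (2,3,g)
branch 1 (rule r1):
nodes: 0:p, 2:q, 3:p, 4:q, 5:p
edges: (0,4,k); (2,3,g)
branch 2 (rule r2):
nodes: 0:p, 1:p, 2:q, 4:q
edges: (0,2,h); (1,0,g)


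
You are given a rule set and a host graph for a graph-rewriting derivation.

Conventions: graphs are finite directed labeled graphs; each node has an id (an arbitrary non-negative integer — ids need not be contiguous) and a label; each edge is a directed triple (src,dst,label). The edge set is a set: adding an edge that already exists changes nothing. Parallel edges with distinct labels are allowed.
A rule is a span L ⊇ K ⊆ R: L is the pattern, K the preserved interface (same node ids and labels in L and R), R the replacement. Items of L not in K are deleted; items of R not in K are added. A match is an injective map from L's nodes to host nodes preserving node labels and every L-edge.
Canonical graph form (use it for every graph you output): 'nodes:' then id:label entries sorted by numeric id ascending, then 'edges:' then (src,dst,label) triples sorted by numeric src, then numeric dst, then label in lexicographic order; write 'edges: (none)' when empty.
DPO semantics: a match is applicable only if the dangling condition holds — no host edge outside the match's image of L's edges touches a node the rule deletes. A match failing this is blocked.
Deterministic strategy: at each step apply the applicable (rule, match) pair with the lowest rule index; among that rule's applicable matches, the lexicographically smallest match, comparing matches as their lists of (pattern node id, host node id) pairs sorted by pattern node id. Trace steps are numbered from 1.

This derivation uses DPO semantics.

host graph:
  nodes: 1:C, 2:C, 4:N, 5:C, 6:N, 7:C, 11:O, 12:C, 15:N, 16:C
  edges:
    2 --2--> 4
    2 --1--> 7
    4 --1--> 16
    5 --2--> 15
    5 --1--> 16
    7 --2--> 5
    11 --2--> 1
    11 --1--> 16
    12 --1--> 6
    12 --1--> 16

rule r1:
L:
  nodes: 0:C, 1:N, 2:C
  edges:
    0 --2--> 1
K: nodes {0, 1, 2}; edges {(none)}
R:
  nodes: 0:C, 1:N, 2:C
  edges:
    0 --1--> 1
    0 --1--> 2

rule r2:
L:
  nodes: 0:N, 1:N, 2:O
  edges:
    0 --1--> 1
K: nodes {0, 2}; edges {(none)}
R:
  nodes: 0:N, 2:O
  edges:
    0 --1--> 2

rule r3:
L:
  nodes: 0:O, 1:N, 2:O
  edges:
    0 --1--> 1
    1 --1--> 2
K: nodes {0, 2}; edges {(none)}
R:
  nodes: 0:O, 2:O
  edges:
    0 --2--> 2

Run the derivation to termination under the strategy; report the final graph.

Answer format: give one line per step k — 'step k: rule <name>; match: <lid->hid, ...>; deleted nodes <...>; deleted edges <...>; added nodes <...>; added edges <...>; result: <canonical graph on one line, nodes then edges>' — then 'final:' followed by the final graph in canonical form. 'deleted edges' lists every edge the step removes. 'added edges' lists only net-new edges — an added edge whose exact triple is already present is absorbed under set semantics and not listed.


step 1: rule r1; match: 0->2, 1->4, 2->1; deleted nodes (none); deleted edges (2,4,2); added nodes (none); added edges (2,1,1); (2,4,1); result: nodes: 1:C, 2:C, 4:N, 5:C, 6:N, 7:C, 11:O, 12:C, 15:N, 16:C edges: (2,1,1); (2,4,1); (2,7,1); (4,16,1); (5,15,2); (5,16,1); (7,5,2); (11,1,2); (11,16,1); (12,6,1); (12,16,1)
step 2: rule r1; match: 0->5, 1->15, 2->1; deleted nodes (none); deleted edges (5,15,2); added nodes (none); added edges (5,1,1); (5,15,1); result: nodes: 1:C, 2:C, 4:N, 5:C, 6:N, 7:C, 11:O, 12:C, 15:N, 16:C edges: (2,1,1); (2,4,1); (2,7,1); (4,16,1); (5,1,1); (5,15,1); (5,16,1); (7,5,2); (11,1,2); (11,16,1); (12,6,1); (12,16,1)
final:
nodes: 1:C, 2:C, 4:N, 5:C, 6:N, 7:C, 11:O, 12:C, 15:N, 16:C
edges: (2,1,1); (2,4,1); (2,7,1); (4,16,1); (5,1,1); (5,15,1); (5,16,1); (7,5,2); (11,1,2); (11,16,1); (12,6,1); (12,16,1)


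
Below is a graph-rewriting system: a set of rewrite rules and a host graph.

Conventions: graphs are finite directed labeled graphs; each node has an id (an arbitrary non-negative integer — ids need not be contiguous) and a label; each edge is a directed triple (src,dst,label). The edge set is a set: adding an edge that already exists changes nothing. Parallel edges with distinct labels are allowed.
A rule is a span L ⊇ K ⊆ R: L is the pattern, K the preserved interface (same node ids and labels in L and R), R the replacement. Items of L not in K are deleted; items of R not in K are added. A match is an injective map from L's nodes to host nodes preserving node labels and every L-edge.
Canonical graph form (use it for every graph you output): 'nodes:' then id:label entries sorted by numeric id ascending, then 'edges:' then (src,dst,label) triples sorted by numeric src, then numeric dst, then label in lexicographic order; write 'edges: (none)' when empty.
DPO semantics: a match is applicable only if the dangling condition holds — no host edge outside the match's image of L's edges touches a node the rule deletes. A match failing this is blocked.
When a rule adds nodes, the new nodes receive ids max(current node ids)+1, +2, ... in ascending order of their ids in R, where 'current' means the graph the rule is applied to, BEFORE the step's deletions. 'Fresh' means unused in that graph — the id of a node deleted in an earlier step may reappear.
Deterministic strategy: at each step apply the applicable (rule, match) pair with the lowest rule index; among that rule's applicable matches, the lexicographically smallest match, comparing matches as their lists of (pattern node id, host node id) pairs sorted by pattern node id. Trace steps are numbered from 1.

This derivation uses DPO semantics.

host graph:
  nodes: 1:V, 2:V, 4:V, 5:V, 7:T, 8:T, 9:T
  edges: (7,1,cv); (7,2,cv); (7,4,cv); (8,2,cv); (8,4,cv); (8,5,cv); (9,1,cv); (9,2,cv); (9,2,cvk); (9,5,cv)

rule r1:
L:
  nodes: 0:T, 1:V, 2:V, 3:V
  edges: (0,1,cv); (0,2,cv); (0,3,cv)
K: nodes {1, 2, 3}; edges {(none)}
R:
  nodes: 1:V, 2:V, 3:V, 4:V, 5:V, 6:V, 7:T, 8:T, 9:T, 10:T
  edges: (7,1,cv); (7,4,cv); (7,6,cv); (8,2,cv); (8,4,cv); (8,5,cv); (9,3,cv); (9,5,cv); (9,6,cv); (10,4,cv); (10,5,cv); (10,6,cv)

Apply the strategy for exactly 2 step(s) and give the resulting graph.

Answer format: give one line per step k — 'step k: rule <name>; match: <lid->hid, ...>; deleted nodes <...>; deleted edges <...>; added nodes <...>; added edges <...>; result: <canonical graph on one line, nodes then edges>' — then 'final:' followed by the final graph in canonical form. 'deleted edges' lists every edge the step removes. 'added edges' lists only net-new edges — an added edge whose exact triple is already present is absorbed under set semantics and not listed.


step 1: rule r1; match: 0->7, 1->1, 2->2, 3->4; deleted nodes 7; deleted edges (7,1,cv); (7,2,cv); (7,4,cv); added nodes 10, 11, 12, 13, 14, 15, 16; added edges (13,1,cv); (13,10,cv); (13,12,cv); (14,2,cv); (14,10,cv); (14,11,cv); (15,4,cv); (15,11,cv); (15,12,cv); (16,10,cv); (16,11,cv); (16,12,cv); result: nodes: 1:V, 2:V, 4:V, 5:V, 8:T, 9:T, 10:V, 11:V, 12:V, 13:T, 14:T, 15:T, 16:T edges: (8,2,cv); (8,4,cv); (8,5,cv); (9,1,cv); (9,2,cv); (9,2,cvk); (9,5,cv); (13,1,cv); (13,10,cv); (13,12,cv); (14,2,cv); (14,10,cv); (14,11,cv); (15,4,cv); (15,11,cv); (15,12,cv); (16,10,cv); (16,11,cv); (16,12,cv)
step 2: rule r1; match: 0->8, 1->2, 2->4, 3->5; deleted nodes 8; deleted edges (8,2,cv); (8,4,cv); (8,5,cv); added nodes 17, 18, 19, 20, 21, 22, 23; added edges (20,2,cv); (20,17,cv); (20,19,cv); (21,4,cv); (21,17,cv); (21,18,cv); (22,5,cv); (22,18,cv); (22,19,cv); (23,17,cv); (23,18,cv); (23,19,cv); result: nodes: 1:V, 2:V, 4:V, 5:V, 9:T, 10:V, 11:V, 12:V, 13:T, 14:T, 15:T, 16:T, 17:V, 18:V, 19:V, 20:T, 21:T, 22:T, 23:T edges: (9,1,cv); (9,2,cv); (9,2,cvk); (9,5,cv); (13,1,cv); (13,10,cv); (13,12,cv); (14,2,cv); (14,10,cv); (14,11,cv); (15,4,cv); (15,11,cv); (15,12,cv); (16,10,cv); (16,11,cv); (16,12,cv); (20,2,cv); (20,17,cv); (20,19,cv); (21,4,cv); (21,17,cv); (21,18,cv); (22,5,cv); (22,18,cv); (22,19,cv); (23,17,cv); (23,18,cv); (23,19,cv)
final:
nodes: 1:V, 2:V, 4:V, 5:V, 9:T, 10:V, 11:V, 12:V, 13:T, 14:T, 15:T, 16:T, 17:V, 18:V, 19:V, 20:T, 21:T, 22:T, 23:T
edges: (9,1,cv); (9,2,cv); (9,2,cvk); (9,5,cv); (13,1,cv); (13,10,cv); (13,12,cv); (14,2,cv); (14,10,cv); (14,11,cv); (15,4,cv); (15,11,cv); (15,12,cv); (16,10,cv); (16,11,cv); (16,12,cv); (20,2,cv); (20,17,cv); (20,19,cv); (21,4,cv); (21,17,cv); (21,18,cv); (22,5,cv); (22,18,cv); (22,19,cv); (23,17,cv); (23,18,cv); (23,19,cv)


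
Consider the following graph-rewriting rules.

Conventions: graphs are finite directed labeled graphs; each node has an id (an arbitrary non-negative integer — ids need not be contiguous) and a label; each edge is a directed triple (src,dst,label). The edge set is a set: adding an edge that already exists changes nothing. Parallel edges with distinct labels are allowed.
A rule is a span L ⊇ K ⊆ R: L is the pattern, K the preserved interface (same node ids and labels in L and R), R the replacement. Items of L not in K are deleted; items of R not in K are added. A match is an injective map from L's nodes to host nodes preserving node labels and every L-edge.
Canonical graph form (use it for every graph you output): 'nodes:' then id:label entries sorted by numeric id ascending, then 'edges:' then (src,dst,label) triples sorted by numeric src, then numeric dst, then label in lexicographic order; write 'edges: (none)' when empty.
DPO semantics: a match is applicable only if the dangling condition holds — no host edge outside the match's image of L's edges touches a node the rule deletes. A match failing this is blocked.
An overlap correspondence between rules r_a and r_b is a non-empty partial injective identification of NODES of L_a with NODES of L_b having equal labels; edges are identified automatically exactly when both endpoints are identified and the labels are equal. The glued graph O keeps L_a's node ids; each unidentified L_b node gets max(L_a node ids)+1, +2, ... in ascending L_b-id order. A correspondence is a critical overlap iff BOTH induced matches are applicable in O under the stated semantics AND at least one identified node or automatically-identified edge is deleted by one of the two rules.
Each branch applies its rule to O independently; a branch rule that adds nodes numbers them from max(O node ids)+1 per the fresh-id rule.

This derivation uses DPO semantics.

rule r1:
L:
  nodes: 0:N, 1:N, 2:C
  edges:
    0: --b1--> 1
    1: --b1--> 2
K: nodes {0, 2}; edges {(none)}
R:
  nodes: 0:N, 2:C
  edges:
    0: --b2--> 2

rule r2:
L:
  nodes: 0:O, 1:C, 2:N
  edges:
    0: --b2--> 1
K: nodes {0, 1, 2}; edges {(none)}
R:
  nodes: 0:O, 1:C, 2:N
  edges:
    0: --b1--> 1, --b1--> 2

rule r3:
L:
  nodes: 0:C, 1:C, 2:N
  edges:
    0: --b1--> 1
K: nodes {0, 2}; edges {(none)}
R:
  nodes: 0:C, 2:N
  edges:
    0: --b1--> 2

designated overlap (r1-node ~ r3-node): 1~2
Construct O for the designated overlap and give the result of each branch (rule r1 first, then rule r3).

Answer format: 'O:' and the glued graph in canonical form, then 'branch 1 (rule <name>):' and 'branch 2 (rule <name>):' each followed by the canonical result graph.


O:
nodes: 0:N, 1:N, 2:C, 3:C, 4:C
edges: (0,1,b1); (1,2,b1); (3,4,b1)
branch 1 (rule r1):
nodes: 0:N, 2:C, 3:C, 4:C
edges: (0,2,b2); (3,4,b1)
branch 2 (rule r3):
nodes: 0:N, 1:N, 2:C, 3:C
edges: (0,1,b1); (1,2,b1); (3,1,b1)


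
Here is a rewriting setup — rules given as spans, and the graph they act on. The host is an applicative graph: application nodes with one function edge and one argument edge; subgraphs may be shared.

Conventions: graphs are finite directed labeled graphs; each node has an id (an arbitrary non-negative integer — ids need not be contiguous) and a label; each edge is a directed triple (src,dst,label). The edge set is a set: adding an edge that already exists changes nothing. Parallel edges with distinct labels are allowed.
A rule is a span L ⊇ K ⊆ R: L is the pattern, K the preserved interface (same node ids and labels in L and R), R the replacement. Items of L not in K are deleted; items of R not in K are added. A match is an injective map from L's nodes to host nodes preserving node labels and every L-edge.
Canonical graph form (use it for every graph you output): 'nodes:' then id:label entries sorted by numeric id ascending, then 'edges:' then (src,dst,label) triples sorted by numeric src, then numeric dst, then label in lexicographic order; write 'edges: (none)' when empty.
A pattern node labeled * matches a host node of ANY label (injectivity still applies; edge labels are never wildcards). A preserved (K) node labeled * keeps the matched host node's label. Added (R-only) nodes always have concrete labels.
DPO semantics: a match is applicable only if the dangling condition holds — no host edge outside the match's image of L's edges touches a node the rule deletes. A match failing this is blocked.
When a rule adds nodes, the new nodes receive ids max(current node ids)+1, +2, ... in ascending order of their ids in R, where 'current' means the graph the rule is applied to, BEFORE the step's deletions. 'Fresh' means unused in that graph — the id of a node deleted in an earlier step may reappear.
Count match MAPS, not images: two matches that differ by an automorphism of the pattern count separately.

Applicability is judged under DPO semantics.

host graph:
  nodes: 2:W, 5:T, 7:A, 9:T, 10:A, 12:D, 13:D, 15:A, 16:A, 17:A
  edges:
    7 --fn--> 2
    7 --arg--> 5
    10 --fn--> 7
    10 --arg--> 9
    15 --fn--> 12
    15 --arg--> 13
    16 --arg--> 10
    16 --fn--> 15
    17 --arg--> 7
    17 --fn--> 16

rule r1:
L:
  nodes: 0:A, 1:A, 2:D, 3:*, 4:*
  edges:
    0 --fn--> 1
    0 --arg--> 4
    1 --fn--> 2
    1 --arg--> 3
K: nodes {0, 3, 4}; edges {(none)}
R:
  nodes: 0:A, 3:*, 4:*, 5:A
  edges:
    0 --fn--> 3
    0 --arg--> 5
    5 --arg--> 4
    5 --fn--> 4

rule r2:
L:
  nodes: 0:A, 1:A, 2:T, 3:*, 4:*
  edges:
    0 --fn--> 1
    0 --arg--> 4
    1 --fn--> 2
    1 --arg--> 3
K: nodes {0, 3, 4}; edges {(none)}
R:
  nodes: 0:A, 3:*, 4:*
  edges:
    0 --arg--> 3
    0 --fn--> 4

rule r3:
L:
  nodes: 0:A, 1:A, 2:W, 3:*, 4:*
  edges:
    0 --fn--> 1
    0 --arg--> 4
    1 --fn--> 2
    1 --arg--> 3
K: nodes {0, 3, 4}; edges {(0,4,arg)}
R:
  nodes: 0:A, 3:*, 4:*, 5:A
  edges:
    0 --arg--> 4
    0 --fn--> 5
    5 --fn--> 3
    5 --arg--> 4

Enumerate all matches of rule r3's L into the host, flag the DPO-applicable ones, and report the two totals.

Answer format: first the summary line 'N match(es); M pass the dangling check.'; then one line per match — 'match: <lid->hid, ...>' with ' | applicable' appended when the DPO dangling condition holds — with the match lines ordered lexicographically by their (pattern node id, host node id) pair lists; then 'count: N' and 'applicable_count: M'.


1 match(es); 0 pass the dangling check.
match: 0->10, 1->7, 2->2, 3->5, 4->9
count: 1
applicable_count: 0


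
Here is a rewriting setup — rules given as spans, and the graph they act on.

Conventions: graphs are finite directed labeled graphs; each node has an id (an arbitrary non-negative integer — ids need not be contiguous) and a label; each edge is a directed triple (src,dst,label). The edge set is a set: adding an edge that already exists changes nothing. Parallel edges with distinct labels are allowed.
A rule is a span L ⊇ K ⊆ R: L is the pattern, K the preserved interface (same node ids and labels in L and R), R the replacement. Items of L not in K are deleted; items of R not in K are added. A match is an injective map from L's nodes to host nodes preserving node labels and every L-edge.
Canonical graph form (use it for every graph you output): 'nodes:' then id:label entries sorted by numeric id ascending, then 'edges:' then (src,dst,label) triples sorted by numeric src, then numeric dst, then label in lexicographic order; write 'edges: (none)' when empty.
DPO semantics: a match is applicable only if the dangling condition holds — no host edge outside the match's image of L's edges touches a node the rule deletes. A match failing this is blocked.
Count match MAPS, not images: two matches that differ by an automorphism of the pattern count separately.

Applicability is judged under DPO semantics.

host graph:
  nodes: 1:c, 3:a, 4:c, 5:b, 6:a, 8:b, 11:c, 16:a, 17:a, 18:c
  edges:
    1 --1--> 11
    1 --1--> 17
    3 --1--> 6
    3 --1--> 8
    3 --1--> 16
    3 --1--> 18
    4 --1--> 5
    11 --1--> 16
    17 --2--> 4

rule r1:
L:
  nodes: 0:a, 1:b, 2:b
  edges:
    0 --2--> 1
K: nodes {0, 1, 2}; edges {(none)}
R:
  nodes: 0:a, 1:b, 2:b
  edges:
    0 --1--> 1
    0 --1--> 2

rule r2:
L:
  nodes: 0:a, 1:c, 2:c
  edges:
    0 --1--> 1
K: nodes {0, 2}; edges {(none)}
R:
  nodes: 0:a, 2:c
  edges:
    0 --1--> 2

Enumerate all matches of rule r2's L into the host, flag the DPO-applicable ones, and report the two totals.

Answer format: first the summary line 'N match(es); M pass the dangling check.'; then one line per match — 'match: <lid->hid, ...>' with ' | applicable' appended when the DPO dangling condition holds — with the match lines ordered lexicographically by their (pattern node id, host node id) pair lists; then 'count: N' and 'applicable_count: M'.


3 match(es); 3 pass the dangling check.
match: 0->3, 1->18, 2->1 | applicable
match: 0->3, 1->18, 2->4 | applicable
match: 0->3, 1->18, 2->11 | applicable
count: 3
applicable_count: 3


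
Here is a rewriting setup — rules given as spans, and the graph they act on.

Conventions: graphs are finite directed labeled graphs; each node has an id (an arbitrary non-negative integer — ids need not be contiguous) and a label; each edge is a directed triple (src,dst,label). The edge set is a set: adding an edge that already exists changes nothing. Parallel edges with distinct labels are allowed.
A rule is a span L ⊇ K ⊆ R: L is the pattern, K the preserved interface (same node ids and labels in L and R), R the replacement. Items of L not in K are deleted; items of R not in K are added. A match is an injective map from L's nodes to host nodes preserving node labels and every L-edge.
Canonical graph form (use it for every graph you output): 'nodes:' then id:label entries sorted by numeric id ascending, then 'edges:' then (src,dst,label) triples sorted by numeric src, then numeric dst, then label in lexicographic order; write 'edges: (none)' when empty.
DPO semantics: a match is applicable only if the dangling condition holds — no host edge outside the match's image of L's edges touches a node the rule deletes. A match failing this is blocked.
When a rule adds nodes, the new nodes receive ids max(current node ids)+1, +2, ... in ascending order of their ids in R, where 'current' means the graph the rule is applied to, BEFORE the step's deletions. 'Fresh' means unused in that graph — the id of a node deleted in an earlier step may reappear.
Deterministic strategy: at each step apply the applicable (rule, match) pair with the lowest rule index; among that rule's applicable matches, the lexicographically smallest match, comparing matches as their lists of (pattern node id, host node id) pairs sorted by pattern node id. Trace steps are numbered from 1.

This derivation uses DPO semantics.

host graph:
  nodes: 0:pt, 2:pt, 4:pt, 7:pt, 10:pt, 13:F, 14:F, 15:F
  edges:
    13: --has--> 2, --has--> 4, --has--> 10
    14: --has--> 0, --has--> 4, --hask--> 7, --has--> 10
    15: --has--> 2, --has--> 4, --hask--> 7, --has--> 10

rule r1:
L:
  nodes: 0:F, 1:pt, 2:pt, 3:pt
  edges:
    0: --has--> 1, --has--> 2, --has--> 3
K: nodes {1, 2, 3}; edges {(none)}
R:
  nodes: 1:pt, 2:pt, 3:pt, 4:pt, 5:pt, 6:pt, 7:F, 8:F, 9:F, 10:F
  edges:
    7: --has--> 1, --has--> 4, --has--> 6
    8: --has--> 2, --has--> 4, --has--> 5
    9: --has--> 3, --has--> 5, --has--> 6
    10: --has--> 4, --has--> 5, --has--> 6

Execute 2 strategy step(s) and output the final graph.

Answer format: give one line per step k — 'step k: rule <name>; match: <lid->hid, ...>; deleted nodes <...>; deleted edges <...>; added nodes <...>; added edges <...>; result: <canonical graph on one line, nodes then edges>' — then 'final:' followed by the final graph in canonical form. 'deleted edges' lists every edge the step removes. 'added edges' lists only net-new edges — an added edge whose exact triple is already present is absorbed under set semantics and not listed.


step 1: rule r1; match: 0->13, 1->2, 2->4, 3->10; deleted nodes 13; deleted edges (13,2,has); (13,4,has); (13,10,has); added nodes 16, 17, 18, 19, 20, 21, 22; added edges (19,2,has); (19,16,has); (19,18,has); (20,4,has); (20,16,has); (20,17,has); (21,10,has); (21,17,has); (21,18,has); (22,16,has); (22,17,has); (22,18,has); result: nodes: 0:pt, 2:pt, 4:pt, 7:pt, 10:pt, 14:F, 15:F, 16:pt, 17:pt, 18:pt, 19:F, 20:F, 21:F, 22:F edges: (14,0,has); (14,4,has); (14,7,hask); (14,10,has); (15,2,has); (15,4,has); (15,7,hask); (15,10,has); (19,2,has); (19,16,has); (19,18,has); (20,4,has); (20,16,has); (20,17,has); (21,10,has); (21,17,has); (21,18,has); (22,16,has); (22,17,has); (22,18,has)
step 2: rule r1; match: 0->19, 1->2, 2->16, 3->18; deleted nodes 19; deleted edges (19,2,has); (19,16,has); (19,18,has); added nodes 23, 24, 25, 26, 27, 28, 29; added edges (26,2,has); (26,23,has); (26,25,has); (27,16,has); (27,23,has); (27,24,has); (28,18,has); (28,24,has); (28,25,has); (29,23,has); (29,24,has); (29,25,has); result: nodes: 0:pt, 2:pt, 4:pt, 7:pt, 10:pt, 14:F, 15:F, 16:pt, 17:pt, 18:pt, 20:F, 21:F, 22:F, 23:pt, 24:pt, 25:pt, 26:F, 27:F, 28:F, 29:F edges: (14,0,has); (14,4,has); (14,7,hask); (14,10,has); (15,2,has); (15,4,has); (15,7,hask); (15,10,has); (20,4,has); (20,16,has); (20,17,has); (21,10,has); (21,17,has); (21,18,has); (22,16,has); (22,17,has); (22,18,has); (26,2,has); (26,23,has); (26,25,has); (27,16,has); (27,23,has); (27,24,has); (28,18,has); (28,24,has); (28,25,has); (29,23,has); (29,24,has); (29,25,has)
final:
nodes: 0:pt, 2:pt, 4:pt, 7:pt, 10:pt, 14:F, 15:F, 16:pt, 17:pt, 18:pt, 20:F, 21:F, 22:F, 23:pt, 24:pt, 25:pt, 26:F, 27:F, 28:F, 29:F
edges: (14,0,has); (14,4,has); (14,7,hask); (14,10,has); (15,2,has); (15,4,has); (15,7,hask); (15,10,has); (20,4,has); (20,16,has); (20,17,has); (21,10,has); (21,17,has); (21,18,has); (22,16,has); (22,17,has); (22,18,has); (26,2,has); (26,23,has); (26,25,has); (27,16,has); (27,23,has); (27,24,has); (28,18,has); (28,24,has); (28,25,has); (29,23,has); (29,24,has); (29,25,has)
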